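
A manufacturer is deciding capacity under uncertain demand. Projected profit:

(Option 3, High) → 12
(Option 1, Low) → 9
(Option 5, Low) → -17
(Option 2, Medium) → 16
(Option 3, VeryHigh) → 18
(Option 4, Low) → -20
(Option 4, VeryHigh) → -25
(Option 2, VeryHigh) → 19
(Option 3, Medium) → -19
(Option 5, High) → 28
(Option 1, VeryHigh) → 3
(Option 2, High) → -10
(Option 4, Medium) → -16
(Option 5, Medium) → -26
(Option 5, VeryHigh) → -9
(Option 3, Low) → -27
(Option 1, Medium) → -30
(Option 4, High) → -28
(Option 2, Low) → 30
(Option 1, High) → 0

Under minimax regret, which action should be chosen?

Option 2

Column bests: Low=30, Medium=16, High=28, VeryHigh=19.
Option 1 regrets: 21, 46, 28, 16 → max 46
Option 2 regrets: 0, 0, 38, 0 → max 38
Option 3 regrets: 57, 35, 16, 1 → max 57
Option 4 regrets: 50, 32, 56, 44 → max 56
Option 5 regrets: 47, 42, 0, 28 → max 47
Smallest max regret = 38 → Option 2.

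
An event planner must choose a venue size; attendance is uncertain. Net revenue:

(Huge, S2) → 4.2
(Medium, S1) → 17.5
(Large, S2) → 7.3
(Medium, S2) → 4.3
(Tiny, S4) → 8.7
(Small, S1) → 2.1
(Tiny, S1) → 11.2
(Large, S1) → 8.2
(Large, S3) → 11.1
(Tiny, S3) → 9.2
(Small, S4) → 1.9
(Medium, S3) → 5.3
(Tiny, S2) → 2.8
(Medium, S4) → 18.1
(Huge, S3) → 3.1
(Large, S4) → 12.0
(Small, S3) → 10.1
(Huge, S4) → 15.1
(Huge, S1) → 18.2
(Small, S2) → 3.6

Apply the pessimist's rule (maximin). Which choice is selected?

Large

Row minima: Tiny=2.8, Small=1.9, Medium=4.3, Large=7.3, Huge=3.1
Best worst-case = 7.3 → Large.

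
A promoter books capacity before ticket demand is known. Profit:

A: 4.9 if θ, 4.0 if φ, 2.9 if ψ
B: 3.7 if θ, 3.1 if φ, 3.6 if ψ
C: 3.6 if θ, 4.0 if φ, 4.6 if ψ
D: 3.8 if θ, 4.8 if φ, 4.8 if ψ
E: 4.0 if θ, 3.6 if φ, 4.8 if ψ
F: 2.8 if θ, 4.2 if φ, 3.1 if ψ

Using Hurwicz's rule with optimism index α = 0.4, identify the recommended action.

D

A: 0.4·4.9 + 0.6·2.9 = 3.7
B: 0.4·3.7 + 0.6·3.1 = 3.34
C: 0.4·4.6 + 0.6·3.6 = 4
D: 0.4·4.8 + 0.6·3.8 = 4.2
E: 0.4·4.8 + 0.6·3.6 = 4.08
F: 0.4·4.2 + 0.6·2.8 = 3.36
Highest Hurwicz score = 4.2 → D.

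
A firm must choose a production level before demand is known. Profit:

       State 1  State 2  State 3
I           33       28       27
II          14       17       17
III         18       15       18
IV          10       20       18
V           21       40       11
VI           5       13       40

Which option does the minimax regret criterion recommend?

Column bests: State 1=33, State 2=40, State 3=40.
I regrets: 0, 12, 13 → max 13
II regrets: 19, 23, 23 → max 23
III regrets: 15, 25, 22 → max 25
IV regrets: 23, 20, 22 → max 23
V regrets: 12, 0, 29 → max 29
VI regrets: 28, 27, 0 → max 28
Smallest max regret = 13 → I.

I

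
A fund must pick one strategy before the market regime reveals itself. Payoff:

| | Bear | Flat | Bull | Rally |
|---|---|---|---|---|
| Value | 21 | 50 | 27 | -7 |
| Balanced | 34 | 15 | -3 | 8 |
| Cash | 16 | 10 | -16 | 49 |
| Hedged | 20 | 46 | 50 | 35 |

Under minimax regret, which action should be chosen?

Hedged

Column bests: Bear=34, Flat=50, Bull=50, Rally=49.
Value regrets: 13, 0, 23, 56 → max 56
Balanced regrets: 0, 35, 53, 41 → max 53
Cash regrets: 18, 40, 66, 0 → max 66
Hedged regrets: 14, 4, 0, 14 → max 14
Smallest max regret = 14 → Hedged.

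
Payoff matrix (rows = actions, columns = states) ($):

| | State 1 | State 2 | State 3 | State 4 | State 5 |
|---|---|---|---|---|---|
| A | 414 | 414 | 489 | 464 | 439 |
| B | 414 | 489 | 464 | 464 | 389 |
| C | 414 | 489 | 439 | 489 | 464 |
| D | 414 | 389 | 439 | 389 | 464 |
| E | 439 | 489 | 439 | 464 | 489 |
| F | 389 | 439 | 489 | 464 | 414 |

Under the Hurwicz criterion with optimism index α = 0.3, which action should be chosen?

A: 0.3·489 + 0.7·414 = 436.5
B: 0.3·489 + 0.7·389 = 419
C: 0.3·489 + 0.7·414 = 436.5
D: 0.3·464 + 0.7·389 = 411.5
E: 0.3·489 + 0.7·439 = 454
F: 0.3·489 + 0.7·389 = 419
Highest Hurwicz score = 454 → E.

E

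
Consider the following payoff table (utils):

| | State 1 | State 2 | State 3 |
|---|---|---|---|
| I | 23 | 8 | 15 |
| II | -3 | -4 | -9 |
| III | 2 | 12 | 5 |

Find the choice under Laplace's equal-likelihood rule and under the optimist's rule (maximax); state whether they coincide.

laplace → I; maximax → I (agree)

Row averages: I=46/3, II=-16/3, III=19/3
Highest average = 46/3 → I.
Row maxima: I=23, II=-3, III=12
Best best-case = 23 → I.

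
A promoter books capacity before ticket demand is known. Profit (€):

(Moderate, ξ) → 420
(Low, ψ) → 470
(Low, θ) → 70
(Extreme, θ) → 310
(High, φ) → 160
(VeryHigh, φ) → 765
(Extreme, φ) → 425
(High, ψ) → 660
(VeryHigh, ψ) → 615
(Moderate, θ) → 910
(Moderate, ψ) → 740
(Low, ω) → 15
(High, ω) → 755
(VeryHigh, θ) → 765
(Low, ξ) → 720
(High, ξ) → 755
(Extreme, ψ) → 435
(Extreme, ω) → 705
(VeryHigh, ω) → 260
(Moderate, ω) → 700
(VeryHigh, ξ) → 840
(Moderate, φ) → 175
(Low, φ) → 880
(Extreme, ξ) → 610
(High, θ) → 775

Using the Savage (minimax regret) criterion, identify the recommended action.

VeryHigh

Column bests: θ=910, φ=880, ψ=740, ω=755, ξ=840.
Low regrets: 840, 0, 270, 740, 120 → max 840
Moderate regrets: 0, 705, 0, 55, 420 → max 705
High regrets: 135, 720, 80, 0, 85 → max 720
VeryHigh regrets: 145, 115, 125, 495, 0 → max 495
Extreme regrets: 600, 455, 305, 50, 230 → max 600
Smallest max regret = 495 → VeryHigh.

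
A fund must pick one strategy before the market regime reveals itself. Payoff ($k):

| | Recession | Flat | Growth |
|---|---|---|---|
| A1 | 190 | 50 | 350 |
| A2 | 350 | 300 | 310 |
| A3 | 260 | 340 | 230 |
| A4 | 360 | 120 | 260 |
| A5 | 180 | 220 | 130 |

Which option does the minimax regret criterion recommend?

A2

Column bests: Recession=360, Flat=340, Growth=350.
A1 regrets: 170, 290, 0 → max 290
A2 regrets: 10, 40, 40 → max 40
A3 regrets: 100, 0, 120 → max 120
A4 regrets: 0, 220, 90 → max 220
A5 regrets: 180, 120, 220 → max 220
Smallest max regret = 40 → A2.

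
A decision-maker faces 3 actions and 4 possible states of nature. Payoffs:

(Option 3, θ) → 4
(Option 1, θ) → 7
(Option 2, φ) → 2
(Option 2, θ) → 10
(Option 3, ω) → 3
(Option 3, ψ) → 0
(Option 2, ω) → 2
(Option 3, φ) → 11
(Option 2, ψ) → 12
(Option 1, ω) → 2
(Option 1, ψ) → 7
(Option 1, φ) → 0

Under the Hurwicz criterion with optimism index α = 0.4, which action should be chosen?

Option 1: 0.4·7 + 0.6·0 = 2.8
Option 2: 0.4·12 + 0.6·2 = 6
Option 3: 0.4·11 + 0.6·0 = 4.4
Highest Hurwicz score = 6 → Option 2.

Option 2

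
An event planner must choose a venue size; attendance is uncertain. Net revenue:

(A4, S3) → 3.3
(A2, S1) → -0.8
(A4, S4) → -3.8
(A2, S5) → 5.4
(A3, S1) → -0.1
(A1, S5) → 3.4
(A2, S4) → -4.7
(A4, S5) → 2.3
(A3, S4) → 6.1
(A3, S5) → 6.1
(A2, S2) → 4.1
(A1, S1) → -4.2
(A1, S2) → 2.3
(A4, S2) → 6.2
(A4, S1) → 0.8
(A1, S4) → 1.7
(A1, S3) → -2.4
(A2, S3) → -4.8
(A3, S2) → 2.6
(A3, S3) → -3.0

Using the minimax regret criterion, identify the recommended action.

Column bests: S1=0.8, S2=6.2, S3=3.3, S4=6.1, S5=6.1.
A1 regrets: 5.0, 3.9, 5.7, 4.4, 2.7 → max 5.7
A2 regrets: 1.6, 2.1, 8.1, 10.8, 0.7 → max 10.8
A3 regrets: 0.9, 3.6, 6.3, 0.0, 0.0 → max 6.3
A4 regrets: 0.0, 0.0, 0.0, 9.9, 3.8 → max 9.9
Smallest max regret = 5.7 → A1.

A1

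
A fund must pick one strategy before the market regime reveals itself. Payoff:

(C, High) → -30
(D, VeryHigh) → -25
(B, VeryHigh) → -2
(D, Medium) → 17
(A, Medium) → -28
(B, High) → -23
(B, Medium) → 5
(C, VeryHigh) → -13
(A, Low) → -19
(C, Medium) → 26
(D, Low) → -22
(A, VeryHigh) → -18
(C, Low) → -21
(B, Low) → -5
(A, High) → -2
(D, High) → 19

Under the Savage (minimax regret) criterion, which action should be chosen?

D

Column bests: Low=-5, Medium=26, High=19, VeryHigh=-2.
A regrets: 14, 54, 21, 16 → max 54
B regrets: 0, 21, 42, 0 → max 42
C regrets: 16, 0, 49, 11 → max 49
D regrets: 17, 9, 0, 23 → max 23
Smallest max regret = 23 → D.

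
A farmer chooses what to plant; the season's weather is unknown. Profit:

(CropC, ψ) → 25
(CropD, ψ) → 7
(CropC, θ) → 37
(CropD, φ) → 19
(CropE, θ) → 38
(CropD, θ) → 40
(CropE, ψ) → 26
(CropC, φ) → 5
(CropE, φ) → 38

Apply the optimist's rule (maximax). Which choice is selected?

CropD

Row maxima: CropE=38, CropC=37, CropD=40
Best best-case = 40 → CropD.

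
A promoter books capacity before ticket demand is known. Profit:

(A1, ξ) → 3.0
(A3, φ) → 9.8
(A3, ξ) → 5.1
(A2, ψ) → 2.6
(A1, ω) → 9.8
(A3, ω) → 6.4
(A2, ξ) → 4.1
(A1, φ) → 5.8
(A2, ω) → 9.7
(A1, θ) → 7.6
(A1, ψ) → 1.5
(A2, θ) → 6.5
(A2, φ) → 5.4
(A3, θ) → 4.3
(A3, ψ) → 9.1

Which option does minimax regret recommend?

A3

Column bests: θ=7.6, φ=9.8, ψ=9.1, ω=9.8, ξ=5.1.
A1 regrets: 0.0, 4.0, 7.6, 0.0, 2.1 → max 7.6
A2 regrets: 1.1, 4.4, 6.5, 0.1, 1.0 → max 6.5
A3 regrets: 3.3, 0.0, 0.0, 3.4, 0.0 → max 3.4
Smallest max regret = 3.4 → A3.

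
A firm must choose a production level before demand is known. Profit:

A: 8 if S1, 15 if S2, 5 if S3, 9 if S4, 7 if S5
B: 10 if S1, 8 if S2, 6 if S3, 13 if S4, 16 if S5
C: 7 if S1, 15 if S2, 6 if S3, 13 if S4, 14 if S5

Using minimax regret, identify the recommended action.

C

Column bests: S1=10, S2=15, S3=6, S4=13, S5=16.
A regrets: 2, 0, 1, 4, 9 → max 9
B regrets: 0, 7, 0, 0, 0 → max 7
C regrets: 3, 0, 0, 0, 2 → max 3
Smallest max regret = 3 → C.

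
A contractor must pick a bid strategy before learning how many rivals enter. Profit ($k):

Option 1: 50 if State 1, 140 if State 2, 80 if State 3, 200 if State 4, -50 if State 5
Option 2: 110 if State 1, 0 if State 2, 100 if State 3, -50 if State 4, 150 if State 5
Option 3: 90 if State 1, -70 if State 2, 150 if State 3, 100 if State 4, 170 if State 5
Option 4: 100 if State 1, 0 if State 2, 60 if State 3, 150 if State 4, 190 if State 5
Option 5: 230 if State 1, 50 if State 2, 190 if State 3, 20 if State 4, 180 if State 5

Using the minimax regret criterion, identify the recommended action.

Column bests: State 1=230, State 2=140, State 3=190, State 4=200, State 5=190.
Option 1 regrets: 180, 0, 110, 0, 240 → max 240
Option 2 regrets: 120, 140, 90, 250, 40 → max 250
Option 3 regrets: 140, 210, 40, 100, 20 → max 210
Option 4 regrets: 130, 140, 130, 50, 0 → max 140
Option 5 regrets: 0, 90, 0, 180, 10 → max 180
Smallest max regret = 140 → Option 4.

Option 4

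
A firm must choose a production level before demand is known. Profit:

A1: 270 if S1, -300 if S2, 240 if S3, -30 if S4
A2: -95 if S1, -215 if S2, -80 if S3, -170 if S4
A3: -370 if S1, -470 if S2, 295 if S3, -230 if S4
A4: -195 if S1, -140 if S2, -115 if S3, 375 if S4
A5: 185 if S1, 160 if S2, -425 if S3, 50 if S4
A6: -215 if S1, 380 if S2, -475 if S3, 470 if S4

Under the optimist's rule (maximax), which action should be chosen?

A6

Row maxima: A1=270, A2=-80, A3=295, A4=375, A5=185, A6=470
Best best-case = 470 → A6.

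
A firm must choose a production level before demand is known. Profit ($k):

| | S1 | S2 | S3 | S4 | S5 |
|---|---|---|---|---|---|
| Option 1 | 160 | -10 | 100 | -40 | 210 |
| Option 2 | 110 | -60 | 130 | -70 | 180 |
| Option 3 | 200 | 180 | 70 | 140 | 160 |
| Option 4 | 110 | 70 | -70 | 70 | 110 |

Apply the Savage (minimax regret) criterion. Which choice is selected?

Column bests: S1=200, S2=180, S3=130, S4=140, S5=210.
Option 1 regrets: 40, 190, 30, 180, 0 → max 190
Option 2 regrets: 90, 240, 0, 210, 30 → max 240
Option 3 regrets: 0, 0, 60, 0, 50 → max 60
Option 4 regrets: 90, 110, 200, 70, 100 → max 200
Smallest max regret = 60 → Option 3.

Option 3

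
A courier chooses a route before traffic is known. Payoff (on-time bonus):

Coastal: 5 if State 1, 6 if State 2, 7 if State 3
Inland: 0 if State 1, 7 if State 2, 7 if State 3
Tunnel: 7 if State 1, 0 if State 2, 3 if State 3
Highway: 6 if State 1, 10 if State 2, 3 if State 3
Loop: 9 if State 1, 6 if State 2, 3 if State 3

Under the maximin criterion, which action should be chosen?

Row minima: Coastal=5, Inland=0, Tunnel=0, Highway=3, Loop=3
Best worst-case = 5 → Coastal.

Coastal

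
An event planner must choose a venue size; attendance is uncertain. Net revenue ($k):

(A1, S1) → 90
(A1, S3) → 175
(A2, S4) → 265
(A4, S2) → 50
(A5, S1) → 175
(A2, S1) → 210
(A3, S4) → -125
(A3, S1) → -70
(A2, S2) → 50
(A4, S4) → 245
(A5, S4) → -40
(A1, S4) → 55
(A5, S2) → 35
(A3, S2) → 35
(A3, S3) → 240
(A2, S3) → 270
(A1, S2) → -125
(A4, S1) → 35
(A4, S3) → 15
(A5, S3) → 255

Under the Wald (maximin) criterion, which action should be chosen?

A2

Row minima: A1=-125, A2=50, A3=-125, A4=15, A5=-40
Best worst-case = 50 → A2.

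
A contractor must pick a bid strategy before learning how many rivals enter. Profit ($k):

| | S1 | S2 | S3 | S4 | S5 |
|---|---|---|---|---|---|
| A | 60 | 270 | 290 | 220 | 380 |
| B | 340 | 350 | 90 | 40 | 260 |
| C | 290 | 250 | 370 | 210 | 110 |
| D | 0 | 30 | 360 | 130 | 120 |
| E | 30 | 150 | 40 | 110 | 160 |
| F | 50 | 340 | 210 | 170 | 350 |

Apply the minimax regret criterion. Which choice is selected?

Column bests: S1=340, S2=350, S3=370, S4=220, S5=380.
A regrets: 280, 80, 80, 0, 0 → max 280
B regrets: 0, 0, 280, 180, 120 → max 280
C regrets: 50, 100, 0, 10, 270 → max 270
D regrets: 340, 320, 10, 90, 260 → max 340
E regrets: 310, 200, 330, 110, 220 → max 330
F regrets: 290, 10, 160, 50, 30 → max 290
Smallest max regret = 270 → C.

C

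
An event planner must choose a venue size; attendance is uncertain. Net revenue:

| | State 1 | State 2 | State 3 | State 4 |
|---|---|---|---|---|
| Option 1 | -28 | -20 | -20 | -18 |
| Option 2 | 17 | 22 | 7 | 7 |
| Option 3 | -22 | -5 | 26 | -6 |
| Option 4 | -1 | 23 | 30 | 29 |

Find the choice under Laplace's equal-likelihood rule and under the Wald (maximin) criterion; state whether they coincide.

Row averages: Option 1=-21.5, Option 2=13.25, Option 3=-1.75, Option 4=20.25
Highest average = 20.25 → Option 4.
Row minima: Option 1=-28, Option 2=7, Option 3=-22, Option 4=-1
Best worst-case = 7 → Option 2.

laplace → Option 4; maximin → Option 2 (disagree)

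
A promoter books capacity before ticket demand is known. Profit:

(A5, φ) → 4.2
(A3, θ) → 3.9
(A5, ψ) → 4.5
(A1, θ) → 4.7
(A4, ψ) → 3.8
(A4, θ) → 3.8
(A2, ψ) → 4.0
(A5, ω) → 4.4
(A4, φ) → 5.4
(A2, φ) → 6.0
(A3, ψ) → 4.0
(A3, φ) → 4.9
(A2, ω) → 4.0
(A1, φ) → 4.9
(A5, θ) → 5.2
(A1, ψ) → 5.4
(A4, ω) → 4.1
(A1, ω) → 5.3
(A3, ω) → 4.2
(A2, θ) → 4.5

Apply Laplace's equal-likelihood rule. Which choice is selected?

A1

Row averages: A1=5.075, A2=4.625, A3=4.25, A4=4.275, A5=4.575
Highest average = 5.075 → A1.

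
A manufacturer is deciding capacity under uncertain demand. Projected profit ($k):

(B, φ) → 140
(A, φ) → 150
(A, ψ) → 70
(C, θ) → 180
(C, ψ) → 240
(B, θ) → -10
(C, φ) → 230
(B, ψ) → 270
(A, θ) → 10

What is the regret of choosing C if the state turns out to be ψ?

Best payoff under ψ is 270.
Regret = 270 − 240 = 30.

30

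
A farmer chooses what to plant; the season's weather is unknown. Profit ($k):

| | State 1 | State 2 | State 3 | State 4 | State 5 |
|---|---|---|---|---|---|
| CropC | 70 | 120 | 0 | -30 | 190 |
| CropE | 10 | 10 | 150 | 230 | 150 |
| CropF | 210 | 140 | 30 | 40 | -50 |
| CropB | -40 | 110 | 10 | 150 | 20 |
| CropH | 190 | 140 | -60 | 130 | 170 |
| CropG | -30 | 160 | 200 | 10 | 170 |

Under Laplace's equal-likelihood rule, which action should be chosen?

Row averages: CropC=70, CropE=110, CropF=74, CropB=50, CropH=114, CropG=102
Highest average = 114 → CropH.

CropH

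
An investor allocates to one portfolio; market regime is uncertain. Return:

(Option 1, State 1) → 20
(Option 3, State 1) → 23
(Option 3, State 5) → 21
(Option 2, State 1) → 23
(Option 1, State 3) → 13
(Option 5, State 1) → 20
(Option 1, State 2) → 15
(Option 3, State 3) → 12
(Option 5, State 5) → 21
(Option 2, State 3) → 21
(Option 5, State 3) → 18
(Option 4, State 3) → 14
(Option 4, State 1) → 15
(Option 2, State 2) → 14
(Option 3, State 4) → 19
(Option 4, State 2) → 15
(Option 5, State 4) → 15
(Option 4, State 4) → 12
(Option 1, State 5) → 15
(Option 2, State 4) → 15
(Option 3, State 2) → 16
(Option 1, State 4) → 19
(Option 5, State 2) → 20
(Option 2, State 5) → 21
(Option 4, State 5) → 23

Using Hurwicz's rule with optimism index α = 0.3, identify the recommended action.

Option 1: 0.3·20 + 0.7·13 = 15.1
Option 2: 0.3·23 + 0.7·14 = 16.7
Option 3: 0.3·23 + 0.7·12 = 15.3
Option 4: 0.3·23 + 0.7·12 = 15.3
Option 5: 0.3·21 + 0.7·15 = 16.8
Highest Hurwicz score = 16.8 → Option 5.

Option 5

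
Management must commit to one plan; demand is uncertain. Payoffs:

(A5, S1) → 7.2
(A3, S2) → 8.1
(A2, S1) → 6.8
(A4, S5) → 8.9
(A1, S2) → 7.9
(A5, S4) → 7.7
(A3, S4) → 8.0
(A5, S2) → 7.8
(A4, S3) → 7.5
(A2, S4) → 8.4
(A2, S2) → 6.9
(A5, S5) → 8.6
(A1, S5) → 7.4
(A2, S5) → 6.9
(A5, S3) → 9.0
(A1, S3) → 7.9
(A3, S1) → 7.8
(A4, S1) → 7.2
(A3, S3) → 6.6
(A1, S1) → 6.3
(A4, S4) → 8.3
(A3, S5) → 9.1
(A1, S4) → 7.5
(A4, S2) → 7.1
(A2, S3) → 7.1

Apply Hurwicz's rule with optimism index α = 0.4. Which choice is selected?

A1: 0.4·7.9 + 0.6·6.3 = 6.94
A2: 0.4·8.4 + 0.6·6.8 = 7.44
A3: 0.4·9.1 + 0.6·6.6 = 7.6
A4: 0.4·8.9 + 0.6·7.1 = 7.82
A5: 0.4·9.0 + 0.6·7.2 = 7.92
Highest Hurwicz score = 7.92 → A5.

A5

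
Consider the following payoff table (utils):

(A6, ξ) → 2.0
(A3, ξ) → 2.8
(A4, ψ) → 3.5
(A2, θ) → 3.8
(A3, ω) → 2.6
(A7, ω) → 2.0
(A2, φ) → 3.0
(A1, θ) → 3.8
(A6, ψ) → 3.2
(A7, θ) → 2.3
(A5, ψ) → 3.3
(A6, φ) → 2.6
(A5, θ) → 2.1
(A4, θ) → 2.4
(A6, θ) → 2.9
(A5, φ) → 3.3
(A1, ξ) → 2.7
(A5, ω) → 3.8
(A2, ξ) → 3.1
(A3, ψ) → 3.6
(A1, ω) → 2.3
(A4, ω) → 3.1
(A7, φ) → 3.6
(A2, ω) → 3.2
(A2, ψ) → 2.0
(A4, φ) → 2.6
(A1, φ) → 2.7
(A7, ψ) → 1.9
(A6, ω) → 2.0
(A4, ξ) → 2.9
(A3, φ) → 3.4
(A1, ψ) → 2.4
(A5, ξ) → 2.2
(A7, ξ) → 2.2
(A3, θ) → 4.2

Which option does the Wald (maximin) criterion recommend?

Row minima: A1=2.3, A2=2.0, A3=2.6, A4=2.4, A5=2.1, A6=2.0, A7=1.9
Best worst-case = 2.6 → A3.

A3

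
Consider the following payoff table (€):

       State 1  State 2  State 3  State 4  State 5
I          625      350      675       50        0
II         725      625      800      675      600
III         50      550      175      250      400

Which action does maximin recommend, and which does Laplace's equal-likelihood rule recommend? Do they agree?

Row minima: I=0, II=600, III=50
Best worst-case = 600 → II.
Row averages: I=340, II=685, III=285
Highest average = 685 → II.

maximin → II; laplace → II (agree)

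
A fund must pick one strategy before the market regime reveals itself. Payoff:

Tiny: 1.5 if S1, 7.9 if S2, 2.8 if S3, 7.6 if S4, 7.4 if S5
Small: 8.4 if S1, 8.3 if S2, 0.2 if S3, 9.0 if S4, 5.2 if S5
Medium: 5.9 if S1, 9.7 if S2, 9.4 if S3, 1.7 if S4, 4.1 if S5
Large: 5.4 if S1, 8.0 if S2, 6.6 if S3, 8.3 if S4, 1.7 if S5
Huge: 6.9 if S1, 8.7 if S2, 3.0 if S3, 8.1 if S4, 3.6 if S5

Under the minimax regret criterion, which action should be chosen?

Large

Column bests: S1=8.4, S2=9.7, S3=9.4, S4=9.0, S5=7.4.
Tiny regrets: 6.9, 1.8, 6.6, 1.4, 0.0 → max 6.9
Small regrets: 0.0, 1.4, 9.2, 0.0, 2.2 → max 9.2
Medium regrets: 2.5, 0.0, 0.0, 7.3, 3.3 → max 7.3
Large regrets: 3.0, 1.7, 2.8, 0.7, 5.7 → max 5.7
Huge regrets: 1.5, 1.0, 6.4, 0.9, 3.8 → max 6.4
Smallest max regret = 5.7 → Large.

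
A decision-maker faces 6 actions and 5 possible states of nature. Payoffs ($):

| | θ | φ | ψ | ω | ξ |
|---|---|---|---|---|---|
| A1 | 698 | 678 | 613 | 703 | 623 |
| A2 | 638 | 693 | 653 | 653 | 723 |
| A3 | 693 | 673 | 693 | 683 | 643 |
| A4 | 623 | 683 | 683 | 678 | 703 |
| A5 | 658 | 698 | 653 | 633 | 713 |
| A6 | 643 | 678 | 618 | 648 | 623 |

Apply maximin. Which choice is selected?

A3

Row minima: A1=613, A2=638, A3=643, A4=623, A5=633, A6=618
Best worst-case = 643 → A3.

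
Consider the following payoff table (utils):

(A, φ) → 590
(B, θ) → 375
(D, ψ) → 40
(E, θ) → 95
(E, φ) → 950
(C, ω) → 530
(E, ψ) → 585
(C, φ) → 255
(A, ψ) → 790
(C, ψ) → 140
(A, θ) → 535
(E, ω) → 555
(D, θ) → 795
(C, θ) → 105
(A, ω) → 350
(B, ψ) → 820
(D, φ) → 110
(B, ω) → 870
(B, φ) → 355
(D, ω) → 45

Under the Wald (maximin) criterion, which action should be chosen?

Row minima: A=350, B=355, C=105, D=40, E=95
Best worst-case = 355 → B.

B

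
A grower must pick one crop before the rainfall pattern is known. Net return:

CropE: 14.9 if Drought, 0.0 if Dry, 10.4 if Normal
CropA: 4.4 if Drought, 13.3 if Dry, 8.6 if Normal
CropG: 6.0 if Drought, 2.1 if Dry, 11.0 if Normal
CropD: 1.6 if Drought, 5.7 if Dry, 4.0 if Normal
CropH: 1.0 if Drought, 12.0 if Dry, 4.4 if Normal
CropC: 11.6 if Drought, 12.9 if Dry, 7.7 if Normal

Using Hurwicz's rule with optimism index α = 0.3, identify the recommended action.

CropC

CropE: 0.3·14.9 + 0.7·0.0 = 4.47
CropA: 0.3·13.3 + 0.7·4.4 = 7.07
CropG: 0.3·11.0 + 0.7·2.1 = 4.77
CropD: 0.3·5.7 + 0.7·1.6 = 2.83
CropH: 0.3·12.0 + 0.7·1.0 = 4.3
CropC: 0.3·12.9 + 0.7·7.7 = 9.26
Highest Hurwicz score = 9.26 → CropC.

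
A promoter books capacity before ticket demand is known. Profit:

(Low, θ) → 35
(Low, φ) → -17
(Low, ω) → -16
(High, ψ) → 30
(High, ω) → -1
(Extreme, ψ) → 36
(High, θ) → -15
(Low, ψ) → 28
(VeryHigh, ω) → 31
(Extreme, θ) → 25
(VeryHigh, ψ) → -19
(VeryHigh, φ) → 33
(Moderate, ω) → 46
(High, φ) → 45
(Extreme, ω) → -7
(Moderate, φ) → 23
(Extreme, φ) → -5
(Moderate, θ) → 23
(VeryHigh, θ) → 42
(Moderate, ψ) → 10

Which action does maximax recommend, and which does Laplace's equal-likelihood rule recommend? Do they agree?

Row maxima: Low=35, Moderate=46, High=45, VeryHigh=42, Extreme=36
Best best-case = 46 → Moderate.
Row averages: Low=7.5, Moderate=25.5, High=14.75, VeryHigh=21.75, Extreme=12.25
Highest average = 25.5 → Moderate.

maximax → Moderate; laplace → Moderate (agree)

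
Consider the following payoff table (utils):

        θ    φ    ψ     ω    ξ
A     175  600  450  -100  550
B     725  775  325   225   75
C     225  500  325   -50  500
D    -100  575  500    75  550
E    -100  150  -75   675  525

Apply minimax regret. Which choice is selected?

B

Column bests: θ=725, φ=775, ψ=500, ω=675, ξ=550.
A regrets: 550, 175, 50, 775, 0 → max 775
B regrets: 0, 0, 175, 450, 475 → max 475
C regrets: 500, 275, 175, 725, 50 → max 725
D regrets: 825, 200, 0, 600, 0 → max 825
E regrets: 825, 625, 575, 0, 25 → max 825
Smallest max regret = 475 → B.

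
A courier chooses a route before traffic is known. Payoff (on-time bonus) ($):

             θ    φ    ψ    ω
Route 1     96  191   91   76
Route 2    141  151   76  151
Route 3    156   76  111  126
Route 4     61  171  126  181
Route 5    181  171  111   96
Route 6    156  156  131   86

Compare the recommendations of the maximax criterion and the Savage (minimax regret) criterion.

Row maxima: Route 1=191, Route 2=151, Route 3=156, Route 4=181, Route 5=181, Route 6=156
Best best-case = 191 → Route 1.
Column bests: θ=181, φ=191, ψ=131, ω=181.
Route 1 regrets: 85, 0, 40, 105 → max 105
Route 2 regrets: 40, 40, 55, 30 → max 55
Route 3 regrets: 25, 115, 20, 55 → max 115
Route 4 regrets: 120, 20, 5, 0 → max 120
Route 5 regrets: 0, 20, 20, 85 → max 85
Route 6 regrets: 25, 35, 0, 95 → max 95
Smallest max regret = 55 → Route 2.

maximax → Route 1; minimax regret → Route 2 (disagree)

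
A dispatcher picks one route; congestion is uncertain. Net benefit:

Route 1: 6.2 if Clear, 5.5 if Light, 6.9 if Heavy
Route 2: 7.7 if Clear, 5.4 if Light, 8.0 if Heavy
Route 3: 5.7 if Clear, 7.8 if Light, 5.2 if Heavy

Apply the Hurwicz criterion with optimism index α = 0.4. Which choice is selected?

Route 2

Route 1: 0.4·6.9 + 0.6·5.5 = 6.06
Route 2: 0.4·8.0 + 0.6·5.4 = 6.44
Route 3: 0.4·7.8 + 0.6·5.2 = 6.24
Highest Hurwicz score = 6.44 → Route 2.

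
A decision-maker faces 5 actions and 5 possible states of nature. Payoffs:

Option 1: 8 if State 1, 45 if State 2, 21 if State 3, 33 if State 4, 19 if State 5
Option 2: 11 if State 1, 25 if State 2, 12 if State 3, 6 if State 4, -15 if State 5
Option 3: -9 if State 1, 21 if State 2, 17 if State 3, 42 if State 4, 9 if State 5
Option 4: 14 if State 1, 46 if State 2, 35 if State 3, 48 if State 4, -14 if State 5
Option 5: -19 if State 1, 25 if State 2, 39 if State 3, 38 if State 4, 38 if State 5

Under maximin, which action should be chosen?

Option 1

Row minima: Option 1=8, Option 2=-15, Option 3=-9, Option 4=-14, Option 5=-19
Best worst-case = 8 → Option 1.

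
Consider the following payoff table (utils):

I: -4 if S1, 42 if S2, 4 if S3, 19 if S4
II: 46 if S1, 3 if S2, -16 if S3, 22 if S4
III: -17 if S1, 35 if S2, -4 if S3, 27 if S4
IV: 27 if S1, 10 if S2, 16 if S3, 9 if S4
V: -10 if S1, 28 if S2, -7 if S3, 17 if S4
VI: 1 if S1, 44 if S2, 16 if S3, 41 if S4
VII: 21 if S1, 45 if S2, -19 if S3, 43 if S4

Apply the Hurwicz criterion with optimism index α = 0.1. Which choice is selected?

IV

I: 0.1·42 + 0.9·(-4) = 0.6
II: 0.1·46 + 0.9·(-16) = -9.8
III: 0.1·35 + 0.9·(-17) = -11.8
IV: 0.1·27 + 0.9·9 = 10.8
V: 0.1·28 + 0.9·(-10) = -6.2
VI: 0.1·44 + 0.9·1 = 5.3
VII: 0.1·45 + 0.9·(-19) = -12.6
Highest Hurwicz score = 10.8 → IV.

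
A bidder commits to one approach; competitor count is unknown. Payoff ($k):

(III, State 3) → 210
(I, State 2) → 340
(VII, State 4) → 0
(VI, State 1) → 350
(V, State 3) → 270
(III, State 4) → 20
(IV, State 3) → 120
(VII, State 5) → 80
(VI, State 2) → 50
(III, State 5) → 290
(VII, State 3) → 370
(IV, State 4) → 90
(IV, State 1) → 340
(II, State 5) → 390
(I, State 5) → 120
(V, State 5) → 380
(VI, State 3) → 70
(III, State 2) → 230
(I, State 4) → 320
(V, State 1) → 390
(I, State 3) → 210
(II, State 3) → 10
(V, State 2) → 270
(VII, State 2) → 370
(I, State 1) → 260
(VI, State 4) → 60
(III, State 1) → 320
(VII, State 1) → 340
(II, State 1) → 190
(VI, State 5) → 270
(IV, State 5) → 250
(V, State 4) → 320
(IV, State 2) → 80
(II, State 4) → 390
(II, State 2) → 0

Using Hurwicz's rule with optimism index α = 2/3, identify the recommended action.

V

I: 2/3·340 + 1/3·120 = 800/3
II: 2/3·390 + 1/3·0 = 260
III: 2/3·320 + 1/3·20 = 220
IV: 2/3·340 + 1/3·80 = 760/3
V: 2/3·390 + 1/3·270 = 350
VI: 2/3·350 + 1/3·50 = 250
VII: 2/3·370 + 1/3·0 = 740/3
Highest Hurwicz score = 350 → V.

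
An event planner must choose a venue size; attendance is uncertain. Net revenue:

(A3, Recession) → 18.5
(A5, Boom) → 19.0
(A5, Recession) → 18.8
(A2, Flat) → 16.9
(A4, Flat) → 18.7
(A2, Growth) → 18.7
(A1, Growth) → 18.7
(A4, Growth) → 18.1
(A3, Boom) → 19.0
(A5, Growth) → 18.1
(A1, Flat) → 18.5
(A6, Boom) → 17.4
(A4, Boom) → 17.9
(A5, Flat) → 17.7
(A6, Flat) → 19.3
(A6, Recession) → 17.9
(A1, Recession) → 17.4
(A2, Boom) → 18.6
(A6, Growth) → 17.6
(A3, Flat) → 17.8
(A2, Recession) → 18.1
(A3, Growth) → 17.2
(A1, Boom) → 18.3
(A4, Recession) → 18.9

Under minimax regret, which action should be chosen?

A4

Column bests: Recession=18.9, Flat=19.3, Growth=18.7, Boom=19.0.
A1 regrets: 1.5, 0.8, 0.0, 0.7 → max 1.5
A2 regrets: 0.8, 2.4, 0.0, 0.4 → max 2.4
A3 regrets: 0.4, 1.5, 1.5, 0.0 → max 1.5
A4 regrets: 0.0, 0.6, 0.6, 1.1 → max 1.1
A5 regrets: 0.1, 1.6, 0.6, 0.0 → max 1.6
A6 regrets: 1.0, 0.0, 1.1, 1.6 → max 1.6
Smallest max regret = 1.1 → A4.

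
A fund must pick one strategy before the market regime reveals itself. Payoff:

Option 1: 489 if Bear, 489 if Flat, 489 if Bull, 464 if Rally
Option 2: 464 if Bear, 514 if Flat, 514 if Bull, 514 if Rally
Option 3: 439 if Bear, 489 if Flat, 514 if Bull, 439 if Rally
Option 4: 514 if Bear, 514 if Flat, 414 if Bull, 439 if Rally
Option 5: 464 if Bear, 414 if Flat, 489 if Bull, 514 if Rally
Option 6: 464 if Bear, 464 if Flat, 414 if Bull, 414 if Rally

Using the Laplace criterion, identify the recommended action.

Row averages: Option 1=482.75, Option 2=501.5, Option 3=470.25, Option 4=470.25, Option 5=470.25, Option 6=439
Highest average = 501.5 → Option 2.

Option 2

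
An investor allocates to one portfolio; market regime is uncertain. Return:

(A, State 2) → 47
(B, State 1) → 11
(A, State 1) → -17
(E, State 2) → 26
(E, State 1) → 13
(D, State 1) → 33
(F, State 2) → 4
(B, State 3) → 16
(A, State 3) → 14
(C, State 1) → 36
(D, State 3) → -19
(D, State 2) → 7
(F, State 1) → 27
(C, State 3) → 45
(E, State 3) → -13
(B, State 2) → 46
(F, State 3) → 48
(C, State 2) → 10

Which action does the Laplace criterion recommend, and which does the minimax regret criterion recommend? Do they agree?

laplace → C; minimax regret → B (disagree)

Row averages: A=44/3, B=73/3, C=91/3, D=7, E=26/3, F=79/3
Highest average = 91/3 → C.
Column bests: State 1=36, State 2=47, State 3=48.
A regrets: 53, 0, 34 → max 53
B regrets: 25, 1, 32 → max 32
C regrets: 0, 37, 3 → max 37
D regrets: 3, 40, 67 → max 67
E regrets: 23, 21, 61 → max 61
F regrets: 9, 43, 0 → max 43
Smallest max regret = 32 → B.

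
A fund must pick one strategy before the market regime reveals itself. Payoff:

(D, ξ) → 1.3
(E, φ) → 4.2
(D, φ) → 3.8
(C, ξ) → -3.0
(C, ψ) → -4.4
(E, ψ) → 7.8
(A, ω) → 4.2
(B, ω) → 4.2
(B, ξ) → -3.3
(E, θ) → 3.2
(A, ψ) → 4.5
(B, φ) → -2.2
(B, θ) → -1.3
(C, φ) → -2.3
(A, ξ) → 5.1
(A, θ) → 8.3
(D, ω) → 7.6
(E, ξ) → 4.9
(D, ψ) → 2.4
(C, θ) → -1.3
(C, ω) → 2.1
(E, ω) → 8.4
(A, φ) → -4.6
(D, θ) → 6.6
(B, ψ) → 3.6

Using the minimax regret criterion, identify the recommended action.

E

Column bests: θ=8.3, φ=4.2, ψ=7.8, ω=8.4, ξ=5.1.
A regrets: 0.0, 8.8, 3.3, 4.2, 0.0 → max 8.8
B regrets: 9.6, 6.4, 4.2, 4.2, 8.4 → max 9.6
C regrets: 9.6, 6.5, 12.2, 6.3, 8.1 → max 12.2
D regrets: 1.7, 0.4, 5.4, 0.8, 3.8 → max 5.4
E regrets: 5.1, 0.0, 0.0, 0.0, 0.2 → max 5.1
Smallest max regret = 5.1 → E.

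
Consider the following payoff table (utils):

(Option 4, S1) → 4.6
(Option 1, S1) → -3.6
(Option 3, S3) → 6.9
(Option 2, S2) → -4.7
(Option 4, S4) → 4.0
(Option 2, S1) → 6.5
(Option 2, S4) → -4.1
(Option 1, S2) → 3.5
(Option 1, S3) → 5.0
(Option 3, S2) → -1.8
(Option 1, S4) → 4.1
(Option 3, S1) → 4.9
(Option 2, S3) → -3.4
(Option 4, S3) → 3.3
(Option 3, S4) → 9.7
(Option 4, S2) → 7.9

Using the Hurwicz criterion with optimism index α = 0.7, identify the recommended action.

Option 1: 0.7·5.0 + 0.3·(-3.6) = 2.42
Option 2: 0.7·6.5 + 0.3·(-4.7) = 3.14
Option 3: 0.7·9.7 + 0.3·(-1.8) = 6.25
Option 4: 0.7·7.9 + 0.3·3.3 = 6.52
Highest Hurwicz score = 6.52 → Option 4.

Option 4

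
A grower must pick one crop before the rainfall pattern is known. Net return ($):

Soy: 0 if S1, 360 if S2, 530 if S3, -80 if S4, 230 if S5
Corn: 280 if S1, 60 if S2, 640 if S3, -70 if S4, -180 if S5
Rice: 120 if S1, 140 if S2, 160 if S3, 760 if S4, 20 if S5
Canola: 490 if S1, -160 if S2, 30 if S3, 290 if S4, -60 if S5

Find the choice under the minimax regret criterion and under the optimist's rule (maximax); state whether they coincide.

Column bests: S1=490, S2=360, S3=640, S4=760, S5=230.
Soy regrets: 490, 0, 110, 840, 0 → max 840
Corn regrets: 210, 300, 0, 830, 410 → max 830
Rice regrets: 370, 220, 480, 0, 210 → max 480
Canola regrets: 0, 520, 610, 470, 290 → max 610
Smallest max regret = 480 → Rice.
Row maxima: Soy=530, Corn=640, Rice=760, Canola=490
Best best-case = 760 → Rice.

minimax regret → Rice; maximax → Rice (agree)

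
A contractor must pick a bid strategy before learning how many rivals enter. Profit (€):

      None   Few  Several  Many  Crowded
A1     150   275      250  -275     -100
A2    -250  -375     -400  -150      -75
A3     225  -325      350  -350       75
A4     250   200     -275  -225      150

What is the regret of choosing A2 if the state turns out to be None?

500

Best payoff under None is 250.
Regret = 250 − (-250) = 500.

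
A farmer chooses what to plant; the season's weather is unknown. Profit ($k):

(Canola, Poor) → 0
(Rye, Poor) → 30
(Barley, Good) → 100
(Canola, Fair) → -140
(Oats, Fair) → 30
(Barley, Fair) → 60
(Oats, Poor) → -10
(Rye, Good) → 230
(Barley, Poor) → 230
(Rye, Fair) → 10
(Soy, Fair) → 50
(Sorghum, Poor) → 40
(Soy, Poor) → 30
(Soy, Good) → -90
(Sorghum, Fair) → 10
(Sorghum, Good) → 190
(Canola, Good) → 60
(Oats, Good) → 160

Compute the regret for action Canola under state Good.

Best payoff under Good is 230.
Regret = 230 − 60 = 170.

170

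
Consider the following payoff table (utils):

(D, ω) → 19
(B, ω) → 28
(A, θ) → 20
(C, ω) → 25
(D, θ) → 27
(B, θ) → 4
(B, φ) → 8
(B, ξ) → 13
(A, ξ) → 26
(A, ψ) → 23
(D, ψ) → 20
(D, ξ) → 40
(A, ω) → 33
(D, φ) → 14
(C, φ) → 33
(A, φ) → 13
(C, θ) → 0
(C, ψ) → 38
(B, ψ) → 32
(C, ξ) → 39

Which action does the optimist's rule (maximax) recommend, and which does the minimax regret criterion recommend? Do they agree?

maximax → D; minimax regret → D (agree)

Row maxima: A=33, B=32, C=39, D=40
Best best-case = 40 → D.
Column bests: θ=27, φ=33, ψ=38, ω=33, ξ=40.
A regrets: 7, 20, 15, 0, 14 → max 20
B regrets: 23, 25, 6, 5, 27 → max 27
C regrets: 27, 0, 0, 8, 1 → max 27
D regrets: 0, 19, 18, 14, 0 → max 19
Smallest max regret = 19 → D.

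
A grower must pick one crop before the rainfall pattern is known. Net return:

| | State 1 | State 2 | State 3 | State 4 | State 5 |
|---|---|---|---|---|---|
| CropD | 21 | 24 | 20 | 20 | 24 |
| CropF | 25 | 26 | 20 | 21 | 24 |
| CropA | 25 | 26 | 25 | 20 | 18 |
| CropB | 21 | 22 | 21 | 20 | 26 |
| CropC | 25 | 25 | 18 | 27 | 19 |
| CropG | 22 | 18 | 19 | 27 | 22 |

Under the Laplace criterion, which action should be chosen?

Row averages: CropD=21.8, CropF=23.2, CropA=22.8, CropB=22, CropC=22.8, CropG=21.6
Highest average = 23.2 → CropF.

CropF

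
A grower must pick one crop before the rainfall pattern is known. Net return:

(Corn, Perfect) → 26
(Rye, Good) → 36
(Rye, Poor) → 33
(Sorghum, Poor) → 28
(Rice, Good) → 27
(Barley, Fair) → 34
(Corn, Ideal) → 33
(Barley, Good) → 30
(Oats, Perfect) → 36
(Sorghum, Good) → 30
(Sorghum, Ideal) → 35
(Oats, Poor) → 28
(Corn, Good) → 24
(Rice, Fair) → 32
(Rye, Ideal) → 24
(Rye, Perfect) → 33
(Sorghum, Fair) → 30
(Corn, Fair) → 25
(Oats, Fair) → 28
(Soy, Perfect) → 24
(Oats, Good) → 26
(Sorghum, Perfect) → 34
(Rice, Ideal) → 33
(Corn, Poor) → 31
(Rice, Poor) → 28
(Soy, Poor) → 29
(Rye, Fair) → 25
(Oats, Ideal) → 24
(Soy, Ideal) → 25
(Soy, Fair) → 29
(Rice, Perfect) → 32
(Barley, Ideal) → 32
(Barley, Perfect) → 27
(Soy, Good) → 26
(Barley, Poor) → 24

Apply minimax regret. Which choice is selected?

Sorghum

Column bests: Poor=33, Fair=34, Good=36, Ideal=35, Perfect=36.
Barley regrets: 9, 0, 6, 3, 9 → max 9
Corn regrets: 2, 9, 12, 2, 10 → max 12
Soy regrets: 4, 5, 10, 10, 12 → max 12
Rice regrets: 5, 2, 9, 2, 4 → max 9
Rye regrets: 0, 9, 0, 11, 3 → max 11
Oats regrets: 5, 6, 10, 11, 0 → max 11
Sorghum regrets: 5, 4, 6, 0, 2 → max 6
Smallest max regret = 6 → Sorghum.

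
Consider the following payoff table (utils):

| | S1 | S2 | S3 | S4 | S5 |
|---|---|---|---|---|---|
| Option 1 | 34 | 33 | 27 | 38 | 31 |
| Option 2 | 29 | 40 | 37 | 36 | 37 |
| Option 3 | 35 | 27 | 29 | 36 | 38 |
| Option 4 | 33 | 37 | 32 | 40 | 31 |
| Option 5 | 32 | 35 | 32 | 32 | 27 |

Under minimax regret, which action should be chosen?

Option 2

Column bests: S1=35, S2=40, S3=37, S4=40, S5=38.
Option 1 regrets: 1, 7, 10, 2, 7 → max 10
Option 2 regrets: 6, 0, 0, 4, 1 → max 6
Option 3 regrets: 0, 13, 8, 4, 0 → max 13
Option 4 regrets: 2, 3, 5, 0, 7 → max 7
Option 5 regrets: 3, 5, 5, 8, 11 → max 11
Smallest max regret = 6 → Option 2.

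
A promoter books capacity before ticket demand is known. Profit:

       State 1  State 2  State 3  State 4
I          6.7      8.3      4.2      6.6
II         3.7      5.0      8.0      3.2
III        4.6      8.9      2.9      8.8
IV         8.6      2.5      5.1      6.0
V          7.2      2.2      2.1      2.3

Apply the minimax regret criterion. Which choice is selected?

I

Column bests: State 1=8.6, State 2=8.9, State 3=8.0, State 4=8.8.
I regrets: 1.9, 0.6, 3.8, 2.2 → max 3.8
II regrets: 4.9, 3.9, 0.0, 5.6 → max 5.6
III regrets: 4.0, 0.0, 5.1, 0.0 → max 5.1
IV regrets: 0.0, 6.4, 2.9, 2.8 → max 6.4
V regrets: 1.4, 6.7, 5.9, 6.5 → max 6.7
Smallest max regret = 3.8 → I.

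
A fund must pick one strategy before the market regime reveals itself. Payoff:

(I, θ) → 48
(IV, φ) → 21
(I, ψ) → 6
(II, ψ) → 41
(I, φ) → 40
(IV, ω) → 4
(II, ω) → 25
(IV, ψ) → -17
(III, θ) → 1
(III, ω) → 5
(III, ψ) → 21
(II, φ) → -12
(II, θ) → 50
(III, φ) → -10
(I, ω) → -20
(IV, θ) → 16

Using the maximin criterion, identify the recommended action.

Row minima: I=-20, II=-12, III=-10, IV=-17
Best worst-case = -10 → III.

III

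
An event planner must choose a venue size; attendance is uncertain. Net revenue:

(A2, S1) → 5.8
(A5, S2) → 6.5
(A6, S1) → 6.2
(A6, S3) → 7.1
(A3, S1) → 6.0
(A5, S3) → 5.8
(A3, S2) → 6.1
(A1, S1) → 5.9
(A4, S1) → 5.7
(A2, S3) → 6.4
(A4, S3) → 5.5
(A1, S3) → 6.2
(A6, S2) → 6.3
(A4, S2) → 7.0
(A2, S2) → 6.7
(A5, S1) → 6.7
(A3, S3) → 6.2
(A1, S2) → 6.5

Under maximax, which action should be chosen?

Row maxima: A1=6.5, A2=6.7, A3=6.2, A4=7.0, A5=6.7, A6=7.1
Best best-case = 7.1 → A6.

A6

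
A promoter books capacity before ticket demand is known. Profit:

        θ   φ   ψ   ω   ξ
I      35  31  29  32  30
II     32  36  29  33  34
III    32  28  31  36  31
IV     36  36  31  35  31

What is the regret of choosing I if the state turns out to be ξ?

4

Best payoff under ξ is 34.
Regret = 34 − 30 = 4.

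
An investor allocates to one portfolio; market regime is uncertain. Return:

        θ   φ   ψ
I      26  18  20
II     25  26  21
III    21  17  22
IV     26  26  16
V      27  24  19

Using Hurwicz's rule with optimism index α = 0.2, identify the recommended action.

II

I: 0.2·26 + 0.8·18 = 19.6
II: 0.2·26 + 0.8·21 = 22
III: 0.2·22 + 0.8·17 = 18
IV: 0.2·26 + 0.8·16 = 18
V: 0.2·27 + 0.8·19 = 20.6
Highest Hurwicz score = 22 → II.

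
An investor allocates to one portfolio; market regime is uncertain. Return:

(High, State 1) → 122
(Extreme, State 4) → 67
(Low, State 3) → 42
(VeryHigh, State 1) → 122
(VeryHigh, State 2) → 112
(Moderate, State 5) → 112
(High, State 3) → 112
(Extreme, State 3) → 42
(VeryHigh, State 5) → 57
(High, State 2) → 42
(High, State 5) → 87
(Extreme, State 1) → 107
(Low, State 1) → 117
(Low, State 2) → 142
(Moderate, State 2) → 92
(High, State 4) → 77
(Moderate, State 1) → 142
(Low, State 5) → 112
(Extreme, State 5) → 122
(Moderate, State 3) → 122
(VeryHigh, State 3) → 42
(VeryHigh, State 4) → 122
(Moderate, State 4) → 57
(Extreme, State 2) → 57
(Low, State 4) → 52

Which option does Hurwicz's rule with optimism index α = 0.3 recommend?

Low: 0.3·142 + 0.7·42 = 72
Moderate: 0.3·142 + 0.7·57 = 82.5
High: 0.3·122 + 0.7·42 = 66
VeryHigh: 0.3·122 + 0.7·42 = 66
Extreme: 0.3·122 + 0.7·42 = 66
Highest Hurwicz score = 82.5 → Moderate.

Moderate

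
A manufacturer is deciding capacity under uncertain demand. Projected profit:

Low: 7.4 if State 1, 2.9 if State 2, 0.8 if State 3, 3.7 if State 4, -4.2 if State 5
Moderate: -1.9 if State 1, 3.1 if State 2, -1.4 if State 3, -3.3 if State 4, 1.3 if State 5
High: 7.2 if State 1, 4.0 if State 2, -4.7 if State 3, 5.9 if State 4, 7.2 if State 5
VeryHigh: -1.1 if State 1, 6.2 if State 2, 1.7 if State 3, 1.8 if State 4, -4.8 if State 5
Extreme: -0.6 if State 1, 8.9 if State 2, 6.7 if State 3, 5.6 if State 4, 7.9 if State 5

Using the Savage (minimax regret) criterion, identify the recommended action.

Column bests: State 1=7.4, State 2=8.9, State 3=6.7, State 4=5.9, State 5=7.9.
Low regrets: 0.0, 6.0, 5.9, 2.2, 12.1 → max 12.1
Moderate regrets: 9.3, 5.8, 8.1, 9.2, 6.6 → max 9.3
High regrets: 0.2, 4.9, 11.4, 0.0, 0.7 → max 11.4
VeryHigh regrets: 8.5, 2.7, 5.0, 4.1, 12.7 → max 12.7
Extreme regrets: 8.0, 0.0, 0.0, 0.3, 0.0 → max 8.0
Smallest max regret = 8.0 → Extreme.

Extreme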